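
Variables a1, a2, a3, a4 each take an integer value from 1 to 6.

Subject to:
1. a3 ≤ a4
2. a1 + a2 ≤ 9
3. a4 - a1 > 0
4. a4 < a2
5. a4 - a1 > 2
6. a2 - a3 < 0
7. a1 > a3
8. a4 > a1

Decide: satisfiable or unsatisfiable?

Constraints 4, 6, 7, and 8 give a4 < a2, a2 < a3, a3 < a1, a1 < a4. Chaining: a4 < a2 < a3 < a1 < a4, which forces a4 < a4 — impossible.

Unsatisfiable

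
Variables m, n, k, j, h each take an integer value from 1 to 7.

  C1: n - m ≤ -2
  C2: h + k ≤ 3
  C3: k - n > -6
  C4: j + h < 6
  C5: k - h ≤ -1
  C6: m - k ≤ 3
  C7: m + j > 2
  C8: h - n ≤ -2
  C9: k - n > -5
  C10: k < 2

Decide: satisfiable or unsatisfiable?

Constraints 1, 5, 6, and 8 give h − k ≥ 1, k − m ≥ -3, m − n ≥ 2, n − h ≥ 2.
Adding all 4 inequalities: the left sides telescope to 0, and the right sides sum to 1 + (-3) + 2 + 2 = 2. So 0 ≥ 2, which is false.

Unsatisfiable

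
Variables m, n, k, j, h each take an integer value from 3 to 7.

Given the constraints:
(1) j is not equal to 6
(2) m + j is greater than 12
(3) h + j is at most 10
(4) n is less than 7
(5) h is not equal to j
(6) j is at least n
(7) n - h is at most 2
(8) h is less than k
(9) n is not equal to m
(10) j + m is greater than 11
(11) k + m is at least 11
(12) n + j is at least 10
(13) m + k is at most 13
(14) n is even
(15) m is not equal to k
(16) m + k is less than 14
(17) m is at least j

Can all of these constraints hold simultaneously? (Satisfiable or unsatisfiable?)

Try m = 7, n = 4, k = 6, j = 7, h = 3.
Check constraint 2: m + j = 14; constraint 3: h + j = 10. The remaining constraints are straightforward to verify.

Satisfiable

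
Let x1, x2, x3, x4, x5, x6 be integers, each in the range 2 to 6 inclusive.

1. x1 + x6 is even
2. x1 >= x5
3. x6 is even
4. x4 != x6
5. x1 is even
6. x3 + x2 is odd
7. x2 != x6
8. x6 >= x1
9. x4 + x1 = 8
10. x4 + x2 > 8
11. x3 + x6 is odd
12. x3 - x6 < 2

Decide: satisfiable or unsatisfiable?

The assignment x1 = 2, x2 = 4, x3 = 3, x4 = 6, x5 = 2, x6 = 2 works:
  constraint 9 holds since x4 + x1 = 8.
  constraint 10 holds since x4 + x2 = 10.
The rest check out directly.

Satisfiable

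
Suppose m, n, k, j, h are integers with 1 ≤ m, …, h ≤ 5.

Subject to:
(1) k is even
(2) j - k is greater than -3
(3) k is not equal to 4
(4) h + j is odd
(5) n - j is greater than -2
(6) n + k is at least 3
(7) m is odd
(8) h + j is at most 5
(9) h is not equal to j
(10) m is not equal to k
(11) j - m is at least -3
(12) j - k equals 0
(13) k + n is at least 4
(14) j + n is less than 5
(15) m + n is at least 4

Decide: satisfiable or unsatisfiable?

Satisfiable

Setting (m, n, k, j, h) = (5, 2, 2, 2, 1) satisfies everything: constraint 2: j - k = 0; constraint 5: n - j = 0; constraint 6: n + k = 4, and the others follow.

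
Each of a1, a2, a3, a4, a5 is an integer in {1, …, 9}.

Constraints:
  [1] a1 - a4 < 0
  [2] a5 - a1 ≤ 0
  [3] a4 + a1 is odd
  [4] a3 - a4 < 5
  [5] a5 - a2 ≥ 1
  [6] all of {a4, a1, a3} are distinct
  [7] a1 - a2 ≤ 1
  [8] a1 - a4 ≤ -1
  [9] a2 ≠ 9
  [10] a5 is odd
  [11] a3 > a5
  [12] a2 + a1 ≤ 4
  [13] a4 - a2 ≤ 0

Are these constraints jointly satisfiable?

Constraints 2, 5, 8, and 13 give a1 − a5 ≥ 0, a5 − a2 ≥ 1, a2 − a4 ≥ 0, a4 − a1 ≥ 1.
Adding all 4 inequalities: the left sides telescope to 0, and the right sides sum to 0 + 1 + 0 + 1 = 2. So 0 ≥ 2, which is false.

Unsatisfiable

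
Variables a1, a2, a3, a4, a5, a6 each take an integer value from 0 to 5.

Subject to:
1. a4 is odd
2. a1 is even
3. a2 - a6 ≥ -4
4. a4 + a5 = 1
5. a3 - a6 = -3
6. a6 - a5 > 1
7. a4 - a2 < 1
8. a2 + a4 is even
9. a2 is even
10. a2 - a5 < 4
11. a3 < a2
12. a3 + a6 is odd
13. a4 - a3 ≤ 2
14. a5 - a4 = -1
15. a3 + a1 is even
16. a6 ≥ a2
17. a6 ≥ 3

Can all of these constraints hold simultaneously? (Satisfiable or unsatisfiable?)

Unsatisfiable

Constraint 9 makes a2 even and constraint 1 makes a4 odd, so a2 + a4 must be odd. Constraint 8 says a2 + a4 is even — contradiction.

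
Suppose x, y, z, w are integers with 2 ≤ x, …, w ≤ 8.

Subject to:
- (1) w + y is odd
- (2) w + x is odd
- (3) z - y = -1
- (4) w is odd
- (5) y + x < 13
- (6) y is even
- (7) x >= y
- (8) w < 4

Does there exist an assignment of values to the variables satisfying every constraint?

Satisfiable

Take x = 6, y = 6, z = 5, w = 3. Then constraint 3: z - y = -1; constraint 5: y + x = 12, and every other listed constraint is also met.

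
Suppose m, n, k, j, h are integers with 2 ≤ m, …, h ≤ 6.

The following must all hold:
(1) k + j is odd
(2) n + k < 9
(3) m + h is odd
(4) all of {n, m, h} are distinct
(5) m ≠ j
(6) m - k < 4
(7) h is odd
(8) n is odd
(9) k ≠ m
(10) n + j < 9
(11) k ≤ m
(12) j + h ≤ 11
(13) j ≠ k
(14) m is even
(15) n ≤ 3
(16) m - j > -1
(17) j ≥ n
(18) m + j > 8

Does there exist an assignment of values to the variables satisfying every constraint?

Satisfiable

Take m = 6, n = 3, k = 3, j = 4, h = 5. Then constraint 2: n + k = 6; constraint 6: m - k = 3; constraint 10: n + j = 7, and every other listed constraint is also met.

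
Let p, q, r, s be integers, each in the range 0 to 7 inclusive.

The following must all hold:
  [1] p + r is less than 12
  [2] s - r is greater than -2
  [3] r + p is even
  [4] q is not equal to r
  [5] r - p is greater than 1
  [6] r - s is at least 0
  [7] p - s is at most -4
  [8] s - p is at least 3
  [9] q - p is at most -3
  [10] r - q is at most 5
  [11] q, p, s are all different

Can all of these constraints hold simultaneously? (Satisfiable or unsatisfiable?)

Unsatisfiable

Constraints 6, 7, 9, and 10 give r − s ≥ 0, s − p ≥ 4, p − q ≥ 3, q − r ≥ -5.
Adding all 4 inequalities: the left sides telescope to 0, and the right sides sum to 0 + 4 + 3 + (-5) = 2. So 0 ≥ 2, which is false.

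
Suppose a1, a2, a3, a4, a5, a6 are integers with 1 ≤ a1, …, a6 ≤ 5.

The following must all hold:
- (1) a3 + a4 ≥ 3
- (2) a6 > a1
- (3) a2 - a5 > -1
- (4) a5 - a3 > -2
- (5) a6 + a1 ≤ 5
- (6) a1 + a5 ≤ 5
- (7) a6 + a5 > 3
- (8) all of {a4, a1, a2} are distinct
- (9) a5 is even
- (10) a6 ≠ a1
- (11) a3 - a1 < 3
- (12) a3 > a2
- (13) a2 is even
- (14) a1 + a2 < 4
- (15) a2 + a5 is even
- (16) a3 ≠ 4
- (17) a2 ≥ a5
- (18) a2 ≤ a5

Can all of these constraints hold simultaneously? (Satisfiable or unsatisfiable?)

Satisfiable

Take a1 = 1, a2 = 2, a3 = 3, a4 = 3, a5 = 2, a6 = 3. Then constraint 1: a3 + a4 = 6; constraint 3: a2 - a5 = 0; constraint 4: a5 - a3 = -1, and every other listed constraint is also met.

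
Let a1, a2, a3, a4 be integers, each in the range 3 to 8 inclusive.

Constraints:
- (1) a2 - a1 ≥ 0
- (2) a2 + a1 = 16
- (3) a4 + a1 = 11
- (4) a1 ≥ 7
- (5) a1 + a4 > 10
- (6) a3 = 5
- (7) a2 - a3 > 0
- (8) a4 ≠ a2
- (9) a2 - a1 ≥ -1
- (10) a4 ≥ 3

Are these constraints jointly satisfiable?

Satisfiable

Setting (a1, a2, a3, a4) = (8, 8, 5, 3) satisfies everything: constraint 1: a2 - a1 = 0; constraint 2: a2 + a1 = 16; constraint 3: a4 + a1 = 11, and the others follow.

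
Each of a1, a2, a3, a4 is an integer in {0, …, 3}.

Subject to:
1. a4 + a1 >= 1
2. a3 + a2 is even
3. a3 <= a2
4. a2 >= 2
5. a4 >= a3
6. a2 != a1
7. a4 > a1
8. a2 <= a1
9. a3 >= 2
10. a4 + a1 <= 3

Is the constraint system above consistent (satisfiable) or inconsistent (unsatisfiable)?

From constraints 5 and 9: a4 ≥ a3 ≥ 2. From constraints 4 and 8: a1 ≥ a2 ≥ 2. Hence a4 + a1 ≥ 4. But constraint 10 requires a4 + a1 ≤ 3, and 3 < 4. Contradiction.

Unsatisfiable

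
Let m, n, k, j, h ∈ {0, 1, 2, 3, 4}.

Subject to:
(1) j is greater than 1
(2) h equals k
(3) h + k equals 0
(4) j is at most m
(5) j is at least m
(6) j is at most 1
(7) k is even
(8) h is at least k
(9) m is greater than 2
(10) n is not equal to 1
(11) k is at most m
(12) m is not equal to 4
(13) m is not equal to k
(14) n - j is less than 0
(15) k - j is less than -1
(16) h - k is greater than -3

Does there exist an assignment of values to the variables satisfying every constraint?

Unsatisfiable

From constraint 9: m ≥ 3. From constraints 5 and 6: m ≤ j and j ≤ 1, so m ≤ 1. But 1 < 3, so no value of m works.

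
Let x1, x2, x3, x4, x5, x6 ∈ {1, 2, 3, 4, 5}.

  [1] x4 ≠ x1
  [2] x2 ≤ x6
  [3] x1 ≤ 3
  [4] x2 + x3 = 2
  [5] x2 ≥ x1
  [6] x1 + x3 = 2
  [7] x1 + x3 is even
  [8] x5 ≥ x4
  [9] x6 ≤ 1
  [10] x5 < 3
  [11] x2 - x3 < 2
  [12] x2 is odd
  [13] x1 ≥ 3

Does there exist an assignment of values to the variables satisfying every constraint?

From constraints 5 and 13: x2 ≥ x1 and x1 ≥ 3, so x2 ≥ 3. From constraints 2 and 9: x2 ≤ x6 and x6 ≤ 1, so x2 ≤ 1. But 1 < 3, so no value of x2 works.

Unsatisfiable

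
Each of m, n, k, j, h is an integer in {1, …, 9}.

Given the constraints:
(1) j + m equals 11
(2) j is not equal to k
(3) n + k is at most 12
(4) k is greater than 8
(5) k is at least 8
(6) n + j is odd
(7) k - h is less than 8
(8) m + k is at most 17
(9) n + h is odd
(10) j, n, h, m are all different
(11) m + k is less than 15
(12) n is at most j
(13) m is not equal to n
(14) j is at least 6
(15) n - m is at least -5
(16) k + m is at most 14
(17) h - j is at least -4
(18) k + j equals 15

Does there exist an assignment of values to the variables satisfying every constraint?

One satisfying assignment is m = 5, n = 3, k = 9, j = 6, h = 2.
For the less obvious constraints — constraint 1: j + m = 11; constraint 3: n + k = 12 — and the others hold by inspection.

Satisfiable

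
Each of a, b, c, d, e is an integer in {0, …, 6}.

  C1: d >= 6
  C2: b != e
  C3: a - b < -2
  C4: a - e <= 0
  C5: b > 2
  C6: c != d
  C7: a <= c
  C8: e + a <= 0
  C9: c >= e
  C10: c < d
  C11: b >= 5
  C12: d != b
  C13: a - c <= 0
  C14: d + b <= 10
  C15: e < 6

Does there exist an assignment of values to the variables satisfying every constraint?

From constraint 1: d ≥ 6. From constraint 11: b ≥ 5. Hence d + b ≥ 11. But constraint 14 requires d + b ≤ 10, and 10 < 11. Contradiction.

Unsatisfiable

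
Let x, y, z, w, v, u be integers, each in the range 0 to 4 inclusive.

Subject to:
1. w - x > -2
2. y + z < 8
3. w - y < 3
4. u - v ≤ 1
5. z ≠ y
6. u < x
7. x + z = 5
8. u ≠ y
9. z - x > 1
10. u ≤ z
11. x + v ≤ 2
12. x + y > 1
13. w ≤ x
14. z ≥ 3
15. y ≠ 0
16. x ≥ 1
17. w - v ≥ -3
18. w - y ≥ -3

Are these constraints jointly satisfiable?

Try x = 1, y = 1, z = 4, w = 1, v = 1, u = 0.
Check constraint 1: w - x = 0; constraint 2: y + z = 5. The remaining constraints are straightforward to verify.

Satisfiable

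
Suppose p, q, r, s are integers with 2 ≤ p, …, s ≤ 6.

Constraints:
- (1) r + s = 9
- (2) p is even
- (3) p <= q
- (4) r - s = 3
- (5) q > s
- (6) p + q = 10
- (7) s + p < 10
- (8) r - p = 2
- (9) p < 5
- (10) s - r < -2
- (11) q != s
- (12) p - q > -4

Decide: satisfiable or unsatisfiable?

Setting (p, q, r, s) = (4, 6, 6, 3) satisfies everything: constraint 1: r + s = 9; constraint 4: r - s = 3; constraint 6: p + q = 10, and the others follow.

Satisfiable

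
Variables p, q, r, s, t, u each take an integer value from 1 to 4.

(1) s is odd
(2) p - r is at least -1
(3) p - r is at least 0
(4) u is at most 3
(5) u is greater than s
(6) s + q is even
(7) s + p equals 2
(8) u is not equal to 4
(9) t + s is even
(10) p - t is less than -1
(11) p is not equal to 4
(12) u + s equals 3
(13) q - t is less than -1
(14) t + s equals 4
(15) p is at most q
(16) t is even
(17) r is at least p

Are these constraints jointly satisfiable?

Unsatisfiable

Constraint 16 makes t even and constraint 1 makes s odd, so t + s must be odd. Constraint 9 says t + s is even — contradiction.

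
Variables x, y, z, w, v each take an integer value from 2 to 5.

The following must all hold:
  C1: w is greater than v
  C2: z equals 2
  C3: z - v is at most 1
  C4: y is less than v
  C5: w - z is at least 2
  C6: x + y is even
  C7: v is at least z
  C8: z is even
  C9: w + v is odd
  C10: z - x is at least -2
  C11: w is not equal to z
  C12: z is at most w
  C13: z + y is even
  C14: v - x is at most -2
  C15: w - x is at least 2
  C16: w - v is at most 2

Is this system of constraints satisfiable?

Unsatisfiable

Constraints 14, 15, and 16 give v − w ≥ -2, w − x ≥ 2, x − v ≥ 2.
Adding all 3 inequalities: the left sides telescope to 0, and the right sides sum to (-2) + 2 + 2 = 2. So 0 ≥ 2, which is false.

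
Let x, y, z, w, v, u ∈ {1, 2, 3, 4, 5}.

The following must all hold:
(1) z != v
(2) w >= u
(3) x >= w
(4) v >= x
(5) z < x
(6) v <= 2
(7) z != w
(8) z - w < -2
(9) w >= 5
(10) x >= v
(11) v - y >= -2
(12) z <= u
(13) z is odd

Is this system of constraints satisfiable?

Unsatisfiable

From constraints 3 and 9: x ≥ w and w ≥ 5, so x ≥ 5. From constraints 4 and 6: x ≤ v and v ≤ 2, so x ≤ 2. But 2 < 5, so no value of x works.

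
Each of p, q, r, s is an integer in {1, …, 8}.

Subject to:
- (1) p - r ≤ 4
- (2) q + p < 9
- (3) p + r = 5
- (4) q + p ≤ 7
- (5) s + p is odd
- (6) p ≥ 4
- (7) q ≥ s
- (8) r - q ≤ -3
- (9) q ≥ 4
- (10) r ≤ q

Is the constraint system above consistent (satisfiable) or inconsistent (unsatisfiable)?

Unsatisfiable

From constraint 9: q ≥ 4. From constraint 6: p ≥ 4. Hence q + p ≥ 8. But constraint 4 requires q + p ≤ 7, and 7 < 8. Contradiction.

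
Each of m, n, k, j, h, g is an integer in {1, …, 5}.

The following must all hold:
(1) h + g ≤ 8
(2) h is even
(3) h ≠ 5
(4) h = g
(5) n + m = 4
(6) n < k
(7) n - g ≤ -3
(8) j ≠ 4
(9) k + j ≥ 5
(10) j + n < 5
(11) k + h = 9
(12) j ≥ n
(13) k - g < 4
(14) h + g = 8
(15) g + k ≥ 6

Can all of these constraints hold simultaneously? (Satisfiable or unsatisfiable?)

Satisfiable

The assignment m = 3, n = 1, k = 5, j = 3, h = 4, g = 4 works:
  constraint 1 holds since h + g = 8.
  constraint 5 holds since n + m = 4.
  constraint 7 holds since n - g = -3.
The rest check out directly.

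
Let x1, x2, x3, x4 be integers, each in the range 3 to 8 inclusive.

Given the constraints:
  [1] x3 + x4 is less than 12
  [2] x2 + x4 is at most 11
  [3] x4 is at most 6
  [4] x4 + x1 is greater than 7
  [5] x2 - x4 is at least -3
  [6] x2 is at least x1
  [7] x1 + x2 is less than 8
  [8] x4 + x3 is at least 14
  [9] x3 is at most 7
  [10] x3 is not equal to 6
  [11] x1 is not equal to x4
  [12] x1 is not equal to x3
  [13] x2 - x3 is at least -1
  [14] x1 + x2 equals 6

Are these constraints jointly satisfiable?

Unsatisfiable

From constraint 3: x4 ≤ 6. From constraint 9: x3 ≤ 7. Hence x4 + x3 ≤ 13. But constraint 8 requires x4 + x3 ≥ 14, and 14 > 13. Contradiction.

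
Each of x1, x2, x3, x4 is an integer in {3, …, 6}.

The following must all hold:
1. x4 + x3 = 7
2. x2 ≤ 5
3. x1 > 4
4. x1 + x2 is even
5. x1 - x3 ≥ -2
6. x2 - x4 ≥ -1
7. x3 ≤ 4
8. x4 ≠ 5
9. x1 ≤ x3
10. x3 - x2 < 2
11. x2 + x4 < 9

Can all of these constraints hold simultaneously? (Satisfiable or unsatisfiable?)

From constraint 3: x1 ≥ 5. From constraints 7 and 9: x1 ≤ x3 and x3 ≤ 4, so x1 ≤ 4. But 4 < 5, so no value of x1 works.

Unsatisfiable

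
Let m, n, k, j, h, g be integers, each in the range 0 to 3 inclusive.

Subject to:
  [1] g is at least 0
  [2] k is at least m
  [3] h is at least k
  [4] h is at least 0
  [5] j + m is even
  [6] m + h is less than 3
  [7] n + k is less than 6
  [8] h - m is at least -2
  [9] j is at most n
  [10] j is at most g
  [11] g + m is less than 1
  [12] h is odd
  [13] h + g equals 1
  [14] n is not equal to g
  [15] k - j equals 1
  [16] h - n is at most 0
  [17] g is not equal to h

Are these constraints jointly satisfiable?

Satisfiable

Try m = 0, n = 2, k = 1, j = 0, h = 1, g = 0.
Check constraint 6: m + h = 1; constraint 7: n + k = 3; constraint 8: h - m = 1. The remaining constraints are straightforward to verify.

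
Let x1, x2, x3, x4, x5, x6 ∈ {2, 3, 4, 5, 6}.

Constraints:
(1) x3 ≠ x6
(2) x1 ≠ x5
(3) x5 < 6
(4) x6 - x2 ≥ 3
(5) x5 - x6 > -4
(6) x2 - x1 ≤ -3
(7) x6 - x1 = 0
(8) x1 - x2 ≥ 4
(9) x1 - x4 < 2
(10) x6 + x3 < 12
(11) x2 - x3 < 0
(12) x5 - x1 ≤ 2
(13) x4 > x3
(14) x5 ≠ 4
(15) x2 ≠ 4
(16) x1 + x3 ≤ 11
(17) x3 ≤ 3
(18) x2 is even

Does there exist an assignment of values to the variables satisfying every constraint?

The assignment x1 = 6, x2 = 2, x3 = 3, x4 = 5, x5 = 5, x6 = 6 works:
  constraint 4 holds since x6 - x2 = 4.
  constraint 5 holds since x5 - x6 = -1.
The rest check out directly.

Satisfiable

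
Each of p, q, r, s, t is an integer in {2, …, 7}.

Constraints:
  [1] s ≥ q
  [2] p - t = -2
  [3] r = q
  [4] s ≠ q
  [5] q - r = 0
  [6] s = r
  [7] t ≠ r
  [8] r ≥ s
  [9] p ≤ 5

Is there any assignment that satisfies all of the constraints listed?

From constraints 3 and 6, s = r = q, so s = q. But constraint 4 says s ≠ q. Contradiction.

Unsatisfiable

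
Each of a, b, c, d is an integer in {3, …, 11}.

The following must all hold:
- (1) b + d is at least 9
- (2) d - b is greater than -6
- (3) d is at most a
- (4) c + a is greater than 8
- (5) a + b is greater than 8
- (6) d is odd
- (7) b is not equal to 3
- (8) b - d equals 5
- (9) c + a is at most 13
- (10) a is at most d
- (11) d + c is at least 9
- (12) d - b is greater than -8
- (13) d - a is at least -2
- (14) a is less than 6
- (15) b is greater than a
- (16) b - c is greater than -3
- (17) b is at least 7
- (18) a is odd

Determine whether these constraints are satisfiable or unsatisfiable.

Satisfiable

Try a = 3, b = 8, c = 8, d = 3.
Check constraint 1: b + d = 11; constraint 2: d - b = -5. The remaining constraints are straightforward to verify.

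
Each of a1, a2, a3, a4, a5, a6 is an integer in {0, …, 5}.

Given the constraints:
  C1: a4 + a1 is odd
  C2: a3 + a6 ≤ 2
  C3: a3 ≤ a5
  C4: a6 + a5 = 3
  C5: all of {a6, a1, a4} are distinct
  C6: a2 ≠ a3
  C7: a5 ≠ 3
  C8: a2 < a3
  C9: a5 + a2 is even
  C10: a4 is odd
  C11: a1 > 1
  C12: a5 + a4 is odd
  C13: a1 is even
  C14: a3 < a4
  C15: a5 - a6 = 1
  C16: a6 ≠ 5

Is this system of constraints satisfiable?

Satisfiable

Setting (a1, a2, a3, a4, a5, a6) = (4, 0, 1, 3, 2, 1) satisfies everything: constraint 2: a3 + a6 = 2; constraint 4: a6 + a5 = 3; constraint 15: a5 - a6 = 1, and the others follow.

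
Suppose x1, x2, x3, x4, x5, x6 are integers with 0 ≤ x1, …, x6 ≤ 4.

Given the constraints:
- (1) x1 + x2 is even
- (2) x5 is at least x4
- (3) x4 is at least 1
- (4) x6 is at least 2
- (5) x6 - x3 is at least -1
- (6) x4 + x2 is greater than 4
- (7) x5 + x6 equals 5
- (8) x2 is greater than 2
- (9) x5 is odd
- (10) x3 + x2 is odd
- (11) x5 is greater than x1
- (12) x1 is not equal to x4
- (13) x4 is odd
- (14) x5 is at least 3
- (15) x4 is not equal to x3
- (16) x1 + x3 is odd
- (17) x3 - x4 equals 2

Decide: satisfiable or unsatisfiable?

Satisfiable

Setting (x1, x2, x3, x4, x5, x6) = (0, 4, 3, 1, 3, 2) satisfies everything: constraint 5: x6 - x3 = -1; constraint 6: x4 + x2 = 5; constraint 7: x5 + x6 = 5, and the others follow.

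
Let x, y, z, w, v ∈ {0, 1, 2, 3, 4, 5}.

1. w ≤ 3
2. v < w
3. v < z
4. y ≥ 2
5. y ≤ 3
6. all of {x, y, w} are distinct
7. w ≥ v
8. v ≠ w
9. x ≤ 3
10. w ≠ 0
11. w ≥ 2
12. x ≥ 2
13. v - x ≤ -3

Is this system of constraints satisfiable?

Unsatisfiable

Constraints 1, 4, 5, 9, 11, and 12 confine each of x, y, w to the 2 values {2, 3}.
Constraint 6 requires all 3 of them to be distinct, but only 2 values are available — impossible by the pigeonhole principle.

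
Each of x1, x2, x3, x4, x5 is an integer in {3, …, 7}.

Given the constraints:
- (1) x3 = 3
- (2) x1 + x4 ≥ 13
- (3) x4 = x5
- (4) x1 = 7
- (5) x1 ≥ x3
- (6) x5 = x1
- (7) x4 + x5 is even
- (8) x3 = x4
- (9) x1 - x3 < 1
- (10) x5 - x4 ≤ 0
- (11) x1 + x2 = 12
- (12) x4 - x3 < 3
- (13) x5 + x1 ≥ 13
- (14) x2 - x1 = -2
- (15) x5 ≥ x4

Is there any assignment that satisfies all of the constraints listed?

Constraint 1 fixes x3 = 3 and constraint 4 fixes x1 = 7. Constraints 3, 6, and 8 give x3 = x4 = x5 = x1, so x3 = x1. But 3 ≠ 7 — contradiction.

Unsatisfiable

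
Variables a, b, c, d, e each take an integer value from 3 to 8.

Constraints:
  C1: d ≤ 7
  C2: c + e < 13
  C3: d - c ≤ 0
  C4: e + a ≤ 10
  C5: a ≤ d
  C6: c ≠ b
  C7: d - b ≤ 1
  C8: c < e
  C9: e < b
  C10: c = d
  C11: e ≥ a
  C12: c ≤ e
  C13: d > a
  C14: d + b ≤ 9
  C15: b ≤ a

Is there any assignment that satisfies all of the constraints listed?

Constraints 3, 9, 12, 13, and 15 give c ≤ e, e < b, b ≤ a, a < d, d ≤ c. Chaining: c ≤ e < b ≤ a < d ≤ c, which forces c < c — impossible.

Unsatisfiable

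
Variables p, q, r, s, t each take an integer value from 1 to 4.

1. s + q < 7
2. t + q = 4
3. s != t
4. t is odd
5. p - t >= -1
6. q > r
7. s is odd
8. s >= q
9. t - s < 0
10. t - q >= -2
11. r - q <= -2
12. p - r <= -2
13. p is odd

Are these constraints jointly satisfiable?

Unsatisfiable

Constraints 5, 10, 11, and 12 give p − t ≥ -1, t − q ≥ -2, q − r ≥ 2, r − p ≥ 2.
Adding all 4 inequalities: the left sides telescope to 0, and the right sides sum to (-1) + (-2) + 2 + 2 = 1. So 0 ≥ 1, which is false.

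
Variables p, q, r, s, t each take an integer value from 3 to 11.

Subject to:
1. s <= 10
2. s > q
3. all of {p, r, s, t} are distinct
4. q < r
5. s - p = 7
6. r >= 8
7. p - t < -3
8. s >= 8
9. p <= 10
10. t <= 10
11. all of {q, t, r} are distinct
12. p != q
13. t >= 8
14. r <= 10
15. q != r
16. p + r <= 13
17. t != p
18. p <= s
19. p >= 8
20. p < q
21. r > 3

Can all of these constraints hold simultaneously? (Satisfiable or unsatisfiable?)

Constraints 1, 6, 8, 9, 10, 13, 14, and 19 confine each of p, r, s, t to the 3 values {8, …, 10}.
Constraint 3 requires all 4 of them to be distinct, but only 3 values are available — impossible by the pigeonhole principle.

Unsatisfiable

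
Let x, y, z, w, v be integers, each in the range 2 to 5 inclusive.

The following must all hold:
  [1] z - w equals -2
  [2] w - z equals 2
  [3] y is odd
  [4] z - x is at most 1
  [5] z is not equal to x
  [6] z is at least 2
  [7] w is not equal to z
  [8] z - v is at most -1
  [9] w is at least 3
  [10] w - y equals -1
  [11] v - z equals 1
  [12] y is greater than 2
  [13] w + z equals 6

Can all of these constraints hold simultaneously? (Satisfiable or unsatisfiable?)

Satisfiable

One satisfying assignment is x = 3, y = 5, z = 2, w = 4, v = 3.
For the less obvious constraints — constraint 1: z - w = -2; constraint 2: w - z = 2; constraint 4: z - x = -1 — and the others hold by inspection.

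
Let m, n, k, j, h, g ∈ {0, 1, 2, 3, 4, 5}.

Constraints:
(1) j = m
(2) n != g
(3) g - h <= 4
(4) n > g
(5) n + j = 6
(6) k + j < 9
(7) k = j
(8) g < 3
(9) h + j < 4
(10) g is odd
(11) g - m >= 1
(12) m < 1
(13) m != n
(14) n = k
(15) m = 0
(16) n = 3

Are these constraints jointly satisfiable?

Constraint 16 fixes n = 3 and constraint 15 fixes m = 0. Constraints 1, 7, and 14 give n = k = j = m, so n = m. But 3 ≠ 0 — contradiction.

Unsatisfiable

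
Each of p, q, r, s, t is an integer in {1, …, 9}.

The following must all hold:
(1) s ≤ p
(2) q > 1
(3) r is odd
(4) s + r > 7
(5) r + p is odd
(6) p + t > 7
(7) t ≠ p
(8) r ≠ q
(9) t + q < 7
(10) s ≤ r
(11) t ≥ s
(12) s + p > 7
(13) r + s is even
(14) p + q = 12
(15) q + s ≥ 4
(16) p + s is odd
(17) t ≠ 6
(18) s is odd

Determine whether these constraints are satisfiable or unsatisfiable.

Satisfiable

One satisfying assignment is p = 8, q = 4, r = 7, s = 1, t = 1.
For the less obvious constraints — constraint 4: s + r = 8; constraint 6: p + t = 9 — and the others hold by inspection.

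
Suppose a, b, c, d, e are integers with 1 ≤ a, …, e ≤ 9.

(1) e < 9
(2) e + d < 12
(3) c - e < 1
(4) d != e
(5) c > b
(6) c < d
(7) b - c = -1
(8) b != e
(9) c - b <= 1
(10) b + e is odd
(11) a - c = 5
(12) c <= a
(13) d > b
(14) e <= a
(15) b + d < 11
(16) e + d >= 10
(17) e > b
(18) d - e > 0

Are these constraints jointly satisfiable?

Satisfiable

The assignment a = 9, b = 3, c = 4, d = 6, e = 4 works:
  constraint 2 holds since e + d = 10.
  constraint 3 holds since c - e = 0.
  constraint 7 holds since b - c = -1.
The rest check out directly.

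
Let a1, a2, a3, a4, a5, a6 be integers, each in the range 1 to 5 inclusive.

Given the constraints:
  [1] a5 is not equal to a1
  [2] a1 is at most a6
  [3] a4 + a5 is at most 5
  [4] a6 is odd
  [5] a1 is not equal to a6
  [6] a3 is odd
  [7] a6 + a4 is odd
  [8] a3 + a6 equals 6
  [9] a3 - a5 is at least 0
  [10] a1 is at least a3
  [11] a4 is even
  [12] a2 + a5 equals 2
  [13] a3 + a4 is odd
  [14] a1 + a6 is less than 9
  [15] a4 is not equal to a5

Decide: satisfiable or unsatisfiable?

Satisfiable

One satisfying assignment is a1 = 2, a2 = 1, a3 = 1, a4 = 2, a5 = 1, a6 = 5.
For the less obvious constraints — constraint 3: a4 + a5 = 3; constraint 8: a3 + a6 = 6; constraint 9: a3 - a5 = 0 — and the others hold by inspection.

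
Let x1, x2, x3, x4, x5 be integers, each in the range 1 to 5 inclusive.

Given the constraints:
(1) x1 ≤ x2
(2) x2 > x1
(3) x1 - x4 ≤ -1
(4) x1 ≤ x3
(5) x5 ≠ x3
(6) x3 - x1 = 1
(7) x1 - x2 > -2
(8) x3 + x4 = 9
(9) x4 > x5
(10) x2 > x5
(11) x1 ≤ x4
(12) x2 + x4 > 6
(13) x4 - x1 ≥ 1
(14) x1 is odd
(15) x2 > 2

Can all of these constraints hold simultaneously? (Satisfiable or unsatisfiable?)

Satisfiable

Try x1 = 3, x2 = 4, x3 = 4, x4 = 5, x5 = 3.
Check constraint 3: x1 - x4 = -2; constraint 6: x3 - x1 = 1; constraint 7: x1 - x2 = -1. The remaining constraints are straightforward to verify.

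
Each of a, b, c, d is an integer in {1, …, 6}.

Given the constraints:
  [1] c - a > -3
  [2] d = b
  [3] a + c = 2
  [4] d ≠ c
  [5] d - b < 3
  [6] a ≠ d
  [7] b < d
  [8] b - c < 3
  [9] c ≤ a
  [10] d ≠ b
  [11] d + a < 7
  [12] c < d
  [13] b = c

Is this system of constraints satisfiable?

From constraints 2 and 13, d = b = c, so d = c. But constraint 4 says d ≠ c. Contradiction.

Unsatisfiable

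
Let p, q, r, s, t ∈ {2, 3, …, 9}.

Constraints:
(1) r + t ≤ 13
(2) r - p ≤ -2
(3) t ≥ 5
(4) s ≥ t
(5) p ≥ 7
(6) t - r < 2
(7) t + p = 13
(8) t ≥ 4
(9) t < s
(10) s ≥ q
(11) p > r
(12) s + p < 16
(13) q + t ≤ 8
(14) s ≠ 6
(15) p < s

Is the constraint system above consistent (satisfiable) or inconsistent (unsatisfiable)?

One satisfying assignment is p = 7, q = 2, r = 5, s = 8, t = 6.
For the less obvious constraints — constraint 1: r + t = 11; constraint 2: r - p = -2; constraint 6: t - r = 1 — and the others hold by inspection.

Satisfiable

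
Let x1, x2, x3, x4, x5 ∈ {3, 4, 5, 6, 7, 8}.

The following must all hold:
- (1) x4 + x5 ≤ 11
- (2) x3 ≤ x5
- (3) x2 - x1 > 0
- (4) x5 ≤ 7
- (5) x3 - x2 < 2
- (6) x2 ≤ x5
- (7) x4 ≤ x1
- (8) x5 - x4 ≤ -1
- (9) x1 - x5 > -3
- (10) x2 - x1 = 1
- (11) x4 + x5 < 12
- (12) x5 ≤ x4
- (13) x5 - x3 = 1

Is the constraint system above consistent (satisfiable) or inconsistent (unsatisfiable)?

Constraints 3, 6, 7, and 8 give x1 < x2, x2 ≤ x5, x5 < x4, x4 ≤ x1. Chaining: x1 < x2 ≤ x5 < x4 ≤ x1, which forces x1 < x1 — impossible.

Unsatisfiable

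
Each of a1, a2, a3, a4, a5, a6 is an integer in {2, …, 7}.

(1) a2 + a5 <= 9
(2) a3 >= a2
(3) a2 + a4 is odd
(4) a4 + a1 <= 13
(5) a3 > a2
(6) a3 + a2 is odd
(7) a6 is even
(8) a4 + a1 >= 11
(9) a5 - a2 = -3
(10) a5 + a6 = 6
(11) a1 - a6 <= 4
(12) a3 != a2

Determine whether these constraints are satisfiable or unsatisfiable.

Try a1 = 6, a2 = 5, a3 = 6, a4 = 6, a5 = 2, a6 = 4.
Check constraint 1: a2 + a5 = 7; constraint 4: a4 + a1 = 12; constraint 8: a4 + a1 = 12. The remaining constraints are straightforward to verify.

Satisfiable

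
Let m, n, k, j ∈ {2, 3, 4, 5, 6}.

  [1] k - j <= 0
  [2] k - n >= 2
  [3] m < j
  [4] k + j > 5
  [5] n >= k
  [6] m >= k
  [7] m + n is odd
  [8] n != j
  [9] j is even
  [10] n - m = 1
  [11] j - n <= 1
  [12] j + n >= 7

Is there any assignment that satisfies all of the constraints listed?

Constraints 1, 2, and 11 give j − k ≥ 0, k − n ≥ 2, n − j ≥ -1.
Adding all 3 inequalities: the left sides telescope to 0, and the right sides sum to 0 + 2 + (-1) = 1. So 0 ≥ 1, which is false.

Unsatisfiable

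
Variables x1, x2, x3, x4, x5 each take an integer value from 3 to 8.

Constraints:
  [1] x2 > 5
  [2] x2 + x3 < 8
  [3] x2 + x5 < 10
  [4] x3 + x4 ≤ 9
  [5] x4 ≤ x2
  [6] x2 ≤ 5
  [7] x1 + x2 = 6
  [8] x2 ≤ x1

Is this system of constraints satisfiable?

Unsatisfiable

From constraint 1: x2 ≥ 6. From constraint 6: x2 ≤ 5. But 5 < 6, so no value of x2 works.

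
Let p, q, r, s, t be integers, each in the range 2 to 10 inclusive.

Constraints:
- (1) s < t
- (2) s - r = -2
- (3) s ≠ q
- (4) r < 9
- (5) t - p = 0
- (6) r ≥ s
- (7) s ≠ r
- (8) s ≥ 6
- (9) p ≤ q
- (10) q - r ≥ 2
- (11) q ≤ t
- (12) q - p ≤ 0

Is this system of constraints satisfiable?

Satisfiable

Setting (p, q, r, s, t) = (10, 10, 8, 6, 10) satisfies everything: constraint 2: s - r = -2; constraint 5: t - p = 0, and the others follow.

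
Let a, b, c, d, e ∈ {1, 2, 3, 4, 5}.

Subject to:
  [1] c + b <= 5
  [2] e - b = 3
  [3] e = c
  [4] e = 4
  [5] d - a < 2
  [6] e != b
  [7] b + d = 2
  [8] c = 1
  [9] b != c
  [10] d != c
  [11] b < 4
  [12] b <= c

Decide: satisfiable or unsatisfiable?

Unsatisfiable

Constraint 4 fixes e = 4 and constraint 8 fixes c = 1, but constraint 3 requires e = c. Since 4 ≠ 1, contradiction.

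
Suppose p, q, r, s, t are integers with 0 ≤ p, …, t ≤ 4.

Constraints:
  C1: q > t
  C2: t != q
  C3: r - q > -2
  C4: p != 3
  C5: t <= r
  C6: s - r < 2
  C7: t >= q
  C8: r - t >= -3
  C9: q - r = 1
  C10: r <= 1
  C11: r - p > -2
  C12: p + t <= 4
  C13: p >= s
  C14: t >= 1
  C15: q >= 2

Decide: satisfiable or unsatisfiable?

Unsatisfiable

From constraints 7 and 15: t ≥ q and q ≥ 2, so t ≥ 2. From constraints 5 and 10: t ≤ r and r ≤ 1, so t ≤ 1. But 1 < 2, so no value of t works.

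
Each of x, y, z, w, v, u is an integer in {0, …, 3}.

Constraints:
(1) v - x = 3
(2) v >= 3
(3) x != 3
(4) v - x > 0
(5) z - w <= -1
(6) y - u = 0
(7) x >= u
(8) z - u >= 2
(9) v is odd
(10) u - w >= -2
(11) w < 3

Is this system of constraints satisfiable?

Unsatisfiable

Constraints 5, 8, and 10 give w − z ≥ 1, z − u ≥ 2, u − w ≥ -2.
Adding all 3 inequalities: the left sides telescope to 0, and the right sides sum to 1 + 2 + (-2) = 1. So 0 ≥ 1, which is false.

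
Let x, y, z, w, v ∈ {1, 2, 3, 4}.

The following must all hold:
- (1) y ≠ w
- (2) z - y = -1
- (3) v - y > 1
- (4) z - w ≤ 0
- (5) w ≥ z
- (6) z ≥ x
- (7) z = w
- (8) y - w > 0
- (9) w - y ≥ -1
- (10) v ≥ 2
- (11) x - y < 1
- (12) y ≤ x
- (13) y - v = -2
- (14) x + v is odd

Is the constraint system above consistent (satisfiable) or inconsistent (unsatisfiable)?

Constraints 5, 6, 8, and 12 give y ≤ x, x ≤ z, z ≤ w, w < y. Chaining: y ≤ x ≤ z ≤ w < y, which forces y < y — impossible.

Unsatisfiable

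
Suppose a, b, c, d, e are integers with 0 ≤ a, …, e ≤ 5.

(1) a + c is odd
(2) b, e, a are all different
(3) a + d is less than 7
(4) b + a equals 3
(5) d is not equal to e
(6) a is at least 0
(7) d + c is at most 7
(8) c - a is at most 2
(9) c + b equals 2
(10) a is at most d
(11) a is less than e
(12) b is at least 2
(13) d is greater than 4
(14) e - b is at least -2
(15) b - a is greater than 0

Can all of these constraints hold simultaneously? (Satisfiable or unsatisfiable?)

Satisfiable

Try a = 1, b = 2, c = 0, d = 5, e = 3.
Check constraint 3: a + d = 6; constraint 4: b + a = 3. The remaining constraints are straightforward to verify.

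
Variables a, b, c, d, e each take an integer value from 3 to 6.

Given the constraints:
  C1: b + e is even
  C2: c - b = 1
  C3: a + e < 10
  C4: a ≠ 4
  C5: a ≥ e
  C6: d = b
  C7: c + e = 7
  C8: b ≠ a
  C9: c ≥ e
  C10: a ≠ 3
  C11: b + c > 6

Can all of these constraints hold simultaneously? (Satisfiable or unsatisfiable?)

Satisfiable

Take a = 6, b = 3, c = 4, d = 3, e = 3. Then constraint 2: c - b = 1; constraint 3: a + e = 9; constraint 7: c + e = 7, and every other listed constraint is also met.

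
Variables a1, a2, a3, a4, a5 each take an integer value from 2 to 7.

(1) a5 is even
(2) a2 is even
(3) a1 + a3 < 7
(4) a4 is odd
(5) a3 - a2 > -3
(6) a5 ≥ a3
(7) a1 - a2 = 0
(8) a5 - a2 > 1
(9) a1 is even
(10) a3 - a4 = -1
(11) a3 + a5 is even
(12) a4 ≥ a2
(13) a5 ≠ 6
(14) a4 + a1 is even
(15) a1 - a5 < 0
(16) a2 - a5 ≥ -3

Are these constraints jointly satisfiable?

Constraint 4 makes a4 odd and constraint 9 makes a1 even, so a4 + a1 must be odd. Constraint 14 says a4 + a1 is even — contradiction.

Unsatisfiable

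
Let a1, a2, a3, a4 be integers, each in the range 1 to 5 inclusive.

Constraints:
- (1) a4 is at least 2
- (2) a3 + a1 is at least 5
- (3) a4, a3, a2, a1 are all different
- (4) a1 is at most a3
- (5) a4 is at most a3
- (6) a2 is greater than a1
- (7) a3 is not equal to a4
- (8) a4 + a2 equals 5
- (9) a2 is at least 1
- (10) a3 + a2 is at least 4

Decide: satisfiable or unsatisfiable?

Satisfiable

The assignment a1 = 1, a2 = 2, a3 = 5, a4 = 3 works:
  constraint 2 holds since a3 + a1 = 6.
  constraint 8 holds since a4 + a2 = 5.
The rest check out directly.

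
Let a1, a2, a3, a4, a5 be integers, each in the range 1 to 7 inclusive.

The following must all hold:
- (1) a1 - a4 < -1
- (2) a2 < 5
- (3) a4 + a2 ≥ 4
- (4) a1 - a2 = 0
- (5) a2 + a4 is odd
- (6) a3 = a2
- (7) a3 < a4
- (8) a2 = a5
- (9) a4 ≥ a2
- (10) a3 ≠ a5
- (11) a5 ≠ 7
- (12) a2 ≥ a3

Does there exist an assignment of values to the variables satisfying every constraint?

Unsatisfiable

From constraints 6 and 8, a3 = a2 = a5, so a3 = a5. But constraint 10 says a3 ≠ a5. Contradiction.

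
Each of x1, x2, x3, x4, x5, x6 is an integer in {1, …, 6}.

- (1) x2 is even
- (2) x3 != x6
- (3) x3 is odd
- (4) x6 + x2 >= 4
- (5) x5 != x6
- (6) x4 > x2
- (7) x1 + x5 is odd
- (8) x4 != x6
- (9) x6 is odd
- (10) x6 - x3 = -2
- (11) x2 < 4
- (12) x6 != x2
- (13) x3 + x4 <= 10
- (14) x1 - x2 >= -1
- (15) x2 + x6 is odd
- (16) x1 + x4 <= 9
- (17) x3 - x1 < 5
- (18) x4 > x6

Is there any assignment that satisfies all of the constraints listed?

Try x1 = 3, x2 = 2, x3 = 5, x4 = 5, x5 = 2, x6 = 3.
Check constraint 4: x6 + x2 = 5; constraint 10: x6 - x3 = -2; constraint 13: x3 + x4 = 10. The remaining constraints are straightforward to verify.

Satisfiable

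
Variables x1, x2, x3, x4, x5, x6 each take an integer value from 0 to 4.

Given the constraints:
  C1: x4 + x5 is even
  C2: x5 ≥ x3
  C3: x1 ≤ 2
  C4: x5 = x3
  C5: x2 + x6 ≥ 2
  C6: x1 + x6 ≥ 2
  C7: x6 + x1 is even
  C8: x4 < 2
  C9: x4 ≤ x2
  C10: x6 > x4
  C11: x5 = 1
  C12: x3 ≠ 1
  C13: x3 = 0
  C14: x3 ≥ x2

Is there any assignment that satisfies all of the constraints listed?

Unsatisfiable

Constraint 11 fixes x5 = 1 and constraint 13 fixes x3 = 0, but constraint 4 requires x5 = x3. Since 1 ≠ 0, contradiction.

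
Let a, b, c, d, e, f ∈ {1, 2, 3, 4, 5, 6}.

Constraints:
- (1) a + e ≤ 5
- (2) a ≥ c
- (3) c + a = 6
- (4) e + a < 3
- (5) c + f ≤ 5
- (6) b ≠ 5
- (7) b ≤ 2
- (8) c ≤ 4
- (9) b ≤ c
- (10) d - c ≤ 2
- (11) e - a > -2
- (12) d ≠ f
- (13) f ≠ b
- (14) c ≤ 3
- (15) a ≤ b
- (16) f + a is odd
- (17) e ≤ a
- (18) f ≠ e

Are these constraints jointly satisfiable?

From constraint 14: c ≤ 3. From constraints 7 and 15: a ≤ b ≤ 2. Hence c + a ≤ 5. But constraint 3 requires c + a = 6, and 6 > 5. Contradiction.

Unsatisfiable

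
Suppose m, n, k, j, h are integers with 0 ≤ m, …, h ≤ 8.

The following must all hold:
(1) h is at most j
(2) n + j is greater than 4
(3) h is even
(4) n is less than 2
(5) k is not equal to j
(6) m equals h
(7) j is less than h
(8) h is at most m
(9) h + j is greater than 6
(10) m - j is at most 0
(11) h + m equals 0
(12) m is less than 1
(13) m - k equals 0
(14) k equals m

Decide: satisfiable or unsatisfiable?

Unsatisfiable

Constraints 7, 8, and 10 give j < h, h ≤ m, m ≤ j. Chaining: j < h ≤ m ≤ j, which forces j < j — impossible.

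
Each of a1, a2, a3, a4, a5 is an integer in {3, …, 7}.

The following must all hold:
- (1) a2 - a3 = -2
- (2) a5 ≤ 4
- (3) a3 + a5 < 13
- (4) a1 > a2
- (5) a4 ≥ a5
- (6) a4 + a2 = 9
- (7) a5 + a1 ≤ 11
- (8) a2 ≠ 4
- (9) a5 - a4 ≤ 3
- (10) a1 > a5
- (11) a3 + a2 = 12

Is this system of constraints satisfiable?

Take a1 = 6, a2 = 5, a3 = 7, a4 = 4, a5 = 4. Then constraint 1: a2 - a3 = -2; constraint 3: a3 + a5 = 11; constraint 6: a4 + a2 = 9, and every other listed constraint is also met.

Satisfiable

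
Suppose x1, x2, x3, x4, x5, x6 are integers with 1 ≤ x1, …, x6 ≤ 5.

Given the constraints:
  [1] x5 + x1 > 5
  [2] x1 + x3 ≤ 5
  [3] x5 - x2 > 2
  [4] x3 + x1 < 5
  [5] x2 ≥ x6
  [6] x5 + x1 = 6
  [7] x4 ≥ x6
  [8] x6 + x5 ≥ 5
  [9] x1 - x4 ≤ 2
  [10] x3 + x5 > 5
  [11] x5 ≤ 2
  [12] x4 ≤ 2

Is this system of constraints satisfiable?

Unsatisfiable

From constraints 7 and 12: x6 ≤ x4 ≤ 2. From constraint 11: x5 ≤ 2. Hence x6 + x5 ≤ 4. But constraint 8 requires x6 + x5 ≥ 5, and 5 > 4. Contradiction.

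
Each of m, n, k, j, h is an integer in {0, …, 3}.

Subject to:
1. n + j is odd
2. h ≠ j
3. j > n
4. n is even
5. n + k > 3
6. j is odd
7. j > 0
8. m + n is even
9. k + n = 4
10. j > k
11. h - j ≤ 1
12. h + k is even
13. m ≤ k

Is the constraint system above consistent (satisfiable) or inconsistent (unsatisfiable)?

One satisfying assignment is m = 2, n = 2, k = 2, j = 3, h = 2.
For the less obvious constraints — constraint 5: n + k = 4; constraint 9: k + n = 4 — and the others hold by inspection.

Satisfiable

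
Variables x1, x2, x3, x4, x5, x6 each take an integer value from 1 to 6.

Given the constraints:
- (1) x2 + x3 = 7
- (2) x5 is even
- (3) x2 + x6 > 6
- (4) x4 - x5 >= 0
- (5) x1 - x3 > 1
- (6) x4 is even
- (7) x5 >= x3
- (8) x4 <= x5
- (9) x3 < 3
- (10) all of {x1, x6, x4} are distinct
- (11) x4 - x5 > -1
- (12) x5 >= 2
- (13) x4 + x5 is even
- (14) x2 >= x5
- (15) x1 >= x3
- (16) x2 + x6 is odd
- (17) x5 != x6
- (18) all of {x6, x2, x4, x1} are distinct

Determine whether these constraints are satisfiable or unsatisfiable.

Satisfiable

Try x1 = 6, x2 = 5, x3 = 2, x4 = 4, x5 = 4, x6 = 2.
Check constraint 1: x2 + x3 = 7; constraint 3: x2 + x6 = 7; constraint 4: x4 - x5 = 0. The remaining constraints are straightforward to verify.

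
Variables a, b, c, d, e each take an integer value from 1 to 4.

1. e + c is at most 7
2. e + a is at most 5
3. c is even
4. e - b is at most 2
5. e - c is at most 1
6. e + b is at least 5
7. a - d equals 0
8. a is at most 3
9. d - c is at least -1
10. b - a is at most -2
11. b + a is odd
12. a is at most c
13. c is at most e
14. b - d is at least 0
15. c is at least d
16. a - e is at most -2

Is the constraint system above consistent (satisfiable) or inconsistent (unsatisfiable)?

Constraints 5, 9, 10, 14, and 16 give c − e ≥ -1, e − a ≥ 2, a − b ≥ 2, b − d ≥ 0, d − c ≥ -1.
Adding all 5 inequalities: the left sides telescope to 0, and the right sides sum to (-1) + 2 + 2 + 0 + (-1) = 2. So 0 ≥ 2, which is false.

Unsatisfiable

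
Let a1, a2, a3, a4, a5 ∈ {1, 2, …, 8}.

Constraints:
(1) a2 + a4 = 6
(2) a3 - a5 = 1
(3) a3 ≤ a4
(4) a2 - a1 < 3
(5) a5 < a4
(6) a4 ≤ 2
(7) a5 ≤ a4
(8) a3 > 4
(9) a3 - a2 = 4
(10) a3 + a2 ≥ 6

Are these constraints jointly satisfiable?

Unsatisfiable

From constraint 8: a3 ≥ 5. From constraints 3 and 6: a3 ≤ a4 and a4 ≤ 2, so a3 ≤ 2. But 2 < 5, so no value of a3 works.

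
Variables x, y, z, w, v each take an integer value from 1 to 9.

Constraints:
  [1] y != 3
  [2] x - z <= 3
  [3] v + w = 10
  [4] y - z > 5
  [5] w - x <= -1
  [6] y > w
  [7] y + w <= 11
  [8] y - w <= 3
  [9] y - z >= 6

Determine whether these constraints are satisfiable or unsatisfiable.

Constraints 2, 5, 8, and 9 give w − y ≥ -3, y − z ≥ 6, z − x ≥ -3, x − w ≥ 1.
Adding all 4 inequalities: the left sides telescope to 0, and the right sides sum to (-3) + 6 + (-3) + 1 = 1. So 0 ≥ 1, which is false.

Unsatisfiable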